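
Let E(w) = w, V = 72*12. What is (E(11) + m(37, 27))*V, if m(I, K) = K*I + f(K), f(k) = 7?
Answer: 878688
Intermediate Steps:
V = 864
m(I, K) = 7 + I*K (m(I, K) = K*I + 7 = I*K + 7 = 7 + I*K)
(E(11) + m(37, 27))*V = (11 + (7 + 37*27))*864 = (11 + (7 + 999))*864 = (11 + 1006)*864 = 1017*864 = 878688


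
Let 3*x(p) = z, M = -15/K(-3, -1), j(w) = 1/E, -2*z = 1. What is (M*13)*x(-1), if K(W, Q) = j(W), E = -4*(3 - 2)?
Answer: -130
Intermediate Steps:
E = -4 (E = -4*1 = -4)
z = -½ (z = -½*1 = -½ ≈ -0.50000)
j(w) = -¼ (j(w) = 1/(-4) = -¼)
K(W, Q) = -¼
M = 60 (M = -15/(-¼) = -15*(-4) = 60)
x(p) = -⅙ (x(p) = (⅓)*(-½) = -⅙)
(M*13)*x(-1) = (60*13)*(-⅙) = 780*(-⅙) = -130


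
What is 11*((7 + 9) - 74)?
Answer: -638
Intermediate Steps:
11*((7 + 9) - 74) = 11*(16 - 74) = 11*(-58) = -638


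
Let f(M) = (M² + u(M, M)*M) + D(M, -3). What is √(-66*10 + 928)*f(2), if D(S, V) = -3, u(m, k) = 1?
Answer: 6*√67 ≈ 49.112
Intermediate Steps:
f(M) = -3 + M + M² (f(M) = (M² + 1*M) - 3 = (M² + M) - 3 = (M + M²) - 3 = -3 + M + M²)
√(-66*10 + 928)*f(2) = √(-66*10 + 928)*(-3 + 2 + 2²) = √(-660 + 928)*(-3 + 2 + 4) = √268*3 = (2*√67)*3 = 6*√67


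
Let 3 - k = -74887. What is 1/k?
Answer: 1/74890 ≈ 1.3353e-5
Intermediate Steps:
k = 74890 (k = 3 - 1*(-74887) = 3 + 74887 = 74890)
1/k = 1/74890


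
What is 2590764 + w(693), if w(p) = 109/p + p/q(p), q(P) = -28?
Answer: 7181529637/2772 ≈ 2.5907e+6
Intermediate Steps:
w(p) = 109/p - p/28 (w(p) = 109/p + p/(-28) = 109/p + p*(-1/28) = 109/p - p/28)
2590764 + w(693) = 2590764 + (109/693 - 1/28*693) = 2590764 + (109*(1/693) - 99/4) = 2590764 + (109/693 - 99/4) = 2590764 - 68171/2772 = 7181529637/2772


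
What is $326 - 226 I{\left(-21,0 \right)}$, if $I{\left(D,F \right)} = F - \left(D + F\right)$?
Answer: $-4420$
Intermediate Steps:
$I{\left(D,F \right)} = - D$ ($I{\left(D,F \right)} = F - \left(D + F\right) = - D$)
$326 - 226 I{\left(-21,0 \right)} = 326 - 226 \left(\left(-1\right) \left(-21\right)\right) = 326 - 4746 = -4420$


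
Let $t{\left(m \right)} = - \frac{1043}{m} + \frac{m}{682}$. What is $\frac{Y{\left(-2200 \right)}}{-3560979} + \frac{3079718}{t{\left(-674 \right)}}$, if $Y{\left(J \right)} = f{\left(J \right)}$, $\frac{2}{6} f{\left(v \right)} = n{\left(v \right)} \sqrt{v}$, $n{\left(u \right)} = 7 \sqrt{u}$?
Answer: $\frac{840182024597781316}{152558275325} \approx 5.5073 \cdot 10^{6}$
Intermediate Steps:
$f{\left(v \right)} = 21 v$ ($f{\left(v \right)} = 3 \cdot 7 \sqrt{v} \sqrt{v} = 3 \cdot 7 v = 21 v$)
$t{\left(m \right)} = - \frac{1043}{m} + \frac{m}{682}$ ($t{\left(m \right)} = - \frac{1043}{m} + m \frac{1}{682} = - \frac{1043}{m} + \frac{m}{682}$)
$Y{\left(J \right)} = 21 J$
$\frac{Y{\left(-2200 \right)}}{-3560979} + \frac{3079718}{t{\left(-674 \right)}} = \frac{21 \left(-2200\right)}{-3560979} + \frac{3079718}{- \frac{1043}{-674} + \frac{1}{682} \left(-674\right)} = \left(-46200\right) \left(- \frac{1}{3560979}\right) + \frac{3079718}{\left(-1043\right) \left(- \frac{1}{674}\right) - \frac{337}{341}} = \frac{15400}{1186993} + \frac{3079718}{\frac{1043}{674} - \frac{337}{341}} = \frac{15400}{1186993} + \frac{3079718}{\frac{128525}{229834}} = \frac{15400}{1186993} + 3079718 \cdot \frac{229834}{128525} = \frac{15400}{1186993} + \frac{707823906812}{128525} = \frac{840182024597781316}{152558275325}$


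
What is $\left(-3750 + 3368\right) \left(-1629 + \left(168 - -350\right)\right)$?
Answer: $424402$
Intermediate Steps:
$\left(-3750 + 3368\right) \left(-1629 + \left(168 - -350\right)\right) = - 382 \left(-1629 + \left(168 + 350\right)\right) = - 382 \left(-1629 + 518\right) = \left(-382\right) \left(-1111\right) = 424402$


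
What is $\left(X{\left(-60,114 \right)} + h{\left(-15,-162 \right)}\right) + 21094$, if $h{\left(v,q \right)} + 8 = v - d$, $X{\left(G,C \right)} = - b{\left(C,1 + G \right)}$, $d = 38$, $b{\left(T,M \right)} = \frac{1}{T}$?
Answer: $\frac{2397761}{114} \approx 21033.0$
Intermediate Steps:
$X{\left(G,C \right)} = - \frac{1}{C}$
$h{\left(v,q \right)} = -46 + v$ ($h{\left(v,q \right)} = -8 + \left(v - 38\right) = -8 + \left(-38 + v\right) = -46 + v$)
$\left(X{\left(-60,114 \right)} + h{\left(-15,-162 \right)}\right) + 21094 = \left(- \frac{1}{114} - 61\right) + 21094 = - \frac{6955}{114} + 21094 = \frac{2397761}{114}$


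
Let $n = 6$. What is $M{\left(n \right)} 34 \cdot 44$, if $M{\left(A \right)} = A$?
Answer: $8976$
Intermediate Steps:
$M{\left(n \right)} 34 \cdot 44 = 6 \cdot 34 \cdot 44 = 204 \cdot 44 = 8976$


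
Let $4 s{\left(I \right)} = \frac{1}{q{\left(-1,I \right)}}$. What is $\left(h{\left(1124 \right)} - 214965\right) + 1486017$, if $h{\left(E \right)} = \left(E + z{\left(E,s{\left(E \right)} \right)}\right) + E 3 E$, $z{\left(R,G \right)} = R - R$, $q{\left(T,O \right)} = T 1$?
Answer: $5062304$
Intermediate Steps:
$q{\left(T,O \right)} = T$
$s{\left(I \right)} = - \frac{1}{4}$ ($s{\left(I \right)} = \frac{1}{4 \left(-1\right)} = \frac{1}{4} \left(-1\right) = - \frac{1}{4}$)
$z{\left(R,G \right)} = 0$
$h{\left(E \right)} = E + 3 E^{2}$ ($h{\left(E \right)} = \left(E + 0\right) + E 3 E = E + 3 E E = E + 3 E^{2}$)
$\left(h{\left(1124 \right)} - 214965\right) + 1486017 = \left(1124 \left(1 + 3 \cdot 1124\right) - 214965\right) + 1486017 = \left(1124 \left(1 + 3372\right) - 214965\right) + 1486017 = \left(1124 \cdot 3373 - 214965\right) + 1486017 = \left(3791252 - 214965\right) + 1486017 = 3576287 + 1486017 = 5062304$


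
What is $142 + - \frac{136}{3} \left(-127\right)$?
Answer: $\frac{17698}{3} \approx 5899.3$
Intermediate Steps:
$142 + - \frac{136}{3} \left(-127\right) = 142 + \left(-136\right) \frac{1}{3} \left(-127\right) = 142 - - \frac{17272}{3} = 142 + \frac{17272}{3} = \frac{17698}{3}$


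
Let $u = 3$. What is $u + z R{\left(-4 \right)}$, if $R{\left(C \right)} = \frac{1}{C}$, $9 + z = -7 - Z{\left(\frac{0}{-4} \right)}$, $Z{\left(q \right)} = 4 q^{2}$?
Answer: $7$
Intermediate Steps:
$z = -16$ ($z = -9 - \left(7 + 4 \left(\frac{0}{-4}\right)^{2}\right) = -9 - \left(7 + 4 \left(0 \left(- \frac{1}{4}\right)\right)^{2}\right) = -9 - \left(7 + 4 \cdot 0^{2}\right) = -9 - \left(7 + 4 \cdot 0\right) = -9 - 7 = -16$)
$u + z R{\left(-4 \right)} = 3 - \frac{16}{-4} = 3 - -4 = 3 + 4 = 7$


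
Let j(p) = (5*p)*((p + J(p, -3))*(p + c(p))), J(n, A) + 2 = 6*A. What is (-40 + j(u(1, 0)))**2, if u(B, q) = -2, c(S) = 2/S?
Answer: 490000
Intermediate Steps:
J(n, A) = -2 + 6*A
j(p) = 5*p*(-20 + p)*(p + 2/p) (j(p) = (5*p)*((p + (-2 + 6*(-3)))*(p + 2/p)) = (5*p)*((p + (-2 - 18))*(p + 2/p)) = (5*p)*((p - 20)*(p + 2/p)) = (5*p)*((-20 + p)*(p + 2/p)) = 5*p*(-20 + p)*(p + 2/p))
(-40 + j(u(1, 0)))**2 = (-40 + (-200 + 5*(-2)*(2 + (-2)**2 - 20*(-2))))**2 = (-40 + (-200 + 5*(-2)*(2 + 4 + 40)))**2 = (-40 + (-200 + 5*(-2)*46))**2 = (-40 + (-200 - 460))**2 = (-40 - 660)**2 = (-700)**2 = 490000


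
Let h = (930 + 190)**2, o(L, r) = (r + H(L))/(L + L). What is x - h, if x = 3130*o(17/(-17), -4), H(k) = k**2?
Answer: -1249705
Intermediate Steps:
o(L, r) = (r + L**2)/(2*L) (o(L, r) = (r + L**2)/(L + L) = (r + L**2)/((2*L)) = (r + L**2)*(1/(2*L)) = (r + L**2)/(2*L))
h = 1254400 (h = 1120**2 = 1254400)
x = 4695 (x = 3130*((-4 + (17/(-17))**2)/(2*((17/(-17))))) = 3130*((-4 + (17*(-1/17))**2)/(2*((17*(-1/17))))) = 3130*((1/2)*(-4 + (-1)**2)/(-1)) = 3130*((1/2)*(-1)*(-4 + 1)) = 3130*((1/2)*(-1)*(-3)) = 3130*(3/2) = 4695)
x - h = 4695 - 1*1254400 = 4695 - 1254400 = -1249705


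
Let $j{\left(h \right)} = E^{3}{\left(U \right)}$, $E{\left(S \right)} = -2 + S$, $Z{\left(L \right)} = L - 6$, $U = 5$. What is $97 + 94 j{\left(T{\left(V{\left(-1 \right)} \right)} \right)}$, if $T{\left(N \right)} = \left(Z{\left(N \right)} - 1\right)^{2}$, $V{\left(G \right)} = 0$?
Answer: $2635$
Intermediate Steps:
$Z{\left(L \right)} = -6 + L$ ($Z{\left(L \right)} = L - 6 = -6 + L$)
$T{\left(N \right)} = \left(-7 + N\right)^{2}$ ($T{\left(N \right)} = \left(\left(-6 + N\right) - 1\right)^{2} = \left(-7 + N\right)^{2}$)
$j{\left(h \right)} = 27$ ($j{\left(h \right)} = \left(-2 + 5\right)^{3} = 3^{3} = 27$)
$97 + 94 j{\left(T{\left(V{\left(-1 \right)} \right)} \right)} = 97 + 94 \cdot 27 = 97 + 2538 = 2635$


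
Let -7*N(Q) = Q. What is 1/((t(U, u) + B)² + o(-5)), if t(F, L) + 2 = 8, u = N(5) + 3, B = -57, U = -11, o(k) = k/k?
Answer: 1/2602 ≈ 0.00038432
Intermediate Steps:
N(Q) = -Q/7
o(k) = 1
u = 16/7 (u = -⅐*5 + 3 = -5/7 + 3 = 16/7 ≈ 2.2857)
t(F, L) = 6 (t(F, L) = -2 + 8 = 6)
1/((t(U, u) + B)² + o(-5)) = 1/((6 - 57)² + 1) = 1/((-51)² + 1) = 1/(2601 + 1) = 1/2602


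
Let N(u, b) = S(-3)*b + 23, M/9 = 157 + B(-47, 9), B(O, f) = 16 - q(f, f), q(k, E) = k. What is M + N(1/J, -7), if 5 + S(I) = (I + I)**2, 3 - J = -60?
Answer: 1282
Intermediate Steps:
J = 63 (J = 3 - 1*(-60) = 3 + 60 = 63)
S(I) = -5 + 4*I**2 (S(I) = -5 + (I + I)**2 = -5 + (2*I)**2 = -5 + 4*I**2)
B(O, f) = 16 - f
M = 1476 (M = 9*(157 + (16 - 1*9)) = 9*(157 + (16 - 9)) = 9*(157 + 7) = 9*164 = 1476)
N(u, b) = 23 + 31*b (N(u, b) = (-5 + 4*(-3)**2)*b + 23 = (-5 + 4*9)*b + 23 = (-5 + 36)*b + 23 = 31*b + 23 = 23 + 31*b)
M + N(1/J, -7) = 1476 + (23 + 31*(-7)) = 1476 + (23 - 217) = 1476 - 194 = 1282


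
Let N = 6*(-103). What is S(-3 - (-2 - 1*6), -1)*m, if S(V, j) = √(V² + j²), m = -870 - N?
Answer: -252*√26 ≈ -1285.0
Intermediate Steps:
N = -618
m = -252 (m = -870 - 1*(-618) = -870 + 618 = -252)
S(-3 - (-2 - 1*6), -1)*m = √((-3 - (-2 - 1*6))² + (-1)²)*(-252) = √((-3 - (-2 - 6))² + 1)*(-252) = √((-3 - 1*(-8))² + 1)*(-252) = √((-3 + 8)² + 1)*(-252) = √(5² + 1)*(-252) = √(25 + 1)*(-252) = √26*(-252) = -252*√26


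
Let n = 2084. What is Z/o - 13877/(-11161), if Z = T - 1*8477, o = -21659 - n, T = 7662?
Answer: 338577826/264995623 ≈ 1.2777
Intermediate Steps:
o = -23743 (o = -21659 - 1*2084 = -21659 - 2084 = -23743)
Z = -815 (Z = 7662 - 1*8477 = 7662 - 8477 = -815)
Z/o - 13877/(-11161) = -815/(-23743) - 13877/(-11161) = -815*(-1/23743) - 13877*(-1/11161) = 815/23743 + 13877/11161 = 338577826/264995623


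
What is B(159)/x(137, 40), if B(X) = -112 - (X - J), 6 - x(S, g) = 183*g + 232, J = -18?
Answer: 289/7546 ≈ 0.038298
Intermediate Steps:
x(S, g) = -226 - 183*g (x(S, g) = 6 - (183*g + 232) = 6 - (232 + 183*g) = 6 + (-232 - 183*g) = -226 - 183*g)
B(X) = -130 - X (B(X) = -112 - (X - 1*(-18)) = -112 - (X + 18) = -112 - (18 + X) = -112 + (-18 - X) = -130 - X)
B(159)/x(137, 40) = (-130 - 1*159)/(-226 - 183*40) = (-130 - 159)/(-226 - 7320) = -289/(-7546) = -289*(-1/7546) = 289/7546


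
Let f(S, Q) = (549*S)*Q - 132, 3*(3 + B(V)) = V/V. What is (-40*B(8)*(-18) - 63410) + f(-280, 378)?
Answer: -58171622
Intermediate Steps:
B(V) = -8/3 (B(V) = -3 + (V/V)/3 = -3 + (⅓)*1 = -3 + ⅓ = -8/3)
f(S, Q) = -132 + 549*Q*S (f(S, Q) = 549*Q*S - 132 = -132 + 549*Q*S)
(-40*B(8)*(-18) - 63410) + f(-280, 378) = (-40*(-8/3)*(-18) - 63410) + (-132 + 549*378*(-280)) = ((320/3)*(-18) - 63410) + (-132 - 58106160) = (-1920 - 63410) - 58106292 = -65330 - 58106292 = -58171622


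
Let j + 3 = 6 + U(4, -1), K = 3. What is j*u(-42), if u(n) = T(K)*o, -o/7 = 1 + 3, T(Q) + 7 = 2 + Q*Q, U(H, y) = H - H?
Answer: -336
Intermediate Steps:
U(H, y) = 0
T(Q) = -5 + Q**2 (T(Q) = -7 + (2 + Q*Q) = -7 + (2 + Q**2) = -5 + Q**2)
j = 3 (j = -3 + (6 + 0) = -3 + 6 = 3)
o = -28 (o = -7*(1 + 3) = -7*4 = -28)
u(n) = -112 (u(n) = (-5 + 3**2)*(-28) = (-5 + 9)*(-28) = 4*(-28) = -112)
j*u(-42) = 3*(-112) = -336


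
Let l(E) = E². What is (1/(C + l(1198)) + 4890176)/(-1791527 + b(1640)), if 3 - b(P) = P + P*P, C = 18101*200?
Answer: -132202220915/121188144688 ≈ -1.0909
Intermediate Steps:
C = 3620200
b(P) = 3 - P - P² (b(P) = 3 - (P + P*P) = 3 - (P + P²) = 3 + (-P - P²) = 3 - P - P²)
(1/(C + l(1198)) + 4890176)/(-1791527 + b(1640)) = (1/(3620200 + 1198²) + 4890176)/(-1791527 + (3 - 1*1640 - 1*1640²)) = (1/(3620200 + 1435204) + 4890176)/(-1791527 + (3 - 1640 - 1*2689600)) = (1/5055404 + 4890176)/(-1791527 + (3 - 1640 - 2689600)) = (1/5055404 + 4890176)/(-1791527 - 2691237) = (24721815311105/5055404)/(-4482764) = (24721815311105/5055404)*(-1/4482764) = -132202220915/121188144688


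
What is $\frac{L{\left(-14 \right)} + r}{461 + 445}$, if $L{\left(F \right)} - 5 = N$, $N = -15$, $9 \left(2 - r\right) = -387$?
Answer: $\frac{35}{906} \approx 0.038631$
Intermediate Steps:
$r = 45$ ($r = 2 - -43 = 2 + 43 = 45$)
$L{\left(F \right)} = -10$ ($L{\left(F \right)} = 5 - 15 = -10$)
$\frac{L{\left(-14 \right)} + r}{461 + 445} = \frac{-10 + 45}{461 + 445} = \frac{35}{906}$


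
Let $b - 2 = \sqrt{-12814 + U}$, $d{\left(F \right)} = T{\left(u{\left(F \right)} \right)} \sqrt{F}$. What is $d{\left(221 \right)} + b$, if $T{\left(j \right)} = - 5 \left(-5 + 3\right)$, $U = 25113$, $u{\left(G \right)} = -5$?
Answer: $2 + 7 \sqrt{251} + 10 \sqrt{221} \approx 261.56$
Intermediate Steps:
$T{\left(j \right)} = 10$ ($T{\left(j \right)} = \left(-5\right) \left(-2\right) = 10$)
$d{\left(F \right)} = 10 \sqrt{F}$
$b = 2 + 7 \sqrt{251}$ ($b = 2 + \sqrt{-12814 + 25113} = 2 + \sqrt{12299} = 2 + 7 \sqrt{251} \approx 112.9$)
$d{\left(221 \right)} + b = 10 \sqrt{221} + \left(2 + 7 \sqrt{251}\right) = 2 + 7 \sqrt{251} + 10 \sqrt{221}$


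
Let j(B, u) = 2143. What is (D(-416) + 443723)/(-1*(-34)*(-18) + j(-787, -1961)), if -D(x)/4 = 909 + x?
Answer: 441751/1531 ≈ 288.54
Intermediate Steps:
D(x) = -3636 - 4*x (D(x) = -4*(909 + x) = -3636 - 4*x)
(D(-416) + 443723)/(-1*(-34)*(-18) + j(-787, -1961)) = ((-3636 - 4*(-416)) + 443723)/(-1*(-34)*(-18) + 2143) = ((-3636 + 1664) + 443723)/(34*(-18) + 2143) = (-1972 + 443723)/(-612 + 2143) = 441751/1531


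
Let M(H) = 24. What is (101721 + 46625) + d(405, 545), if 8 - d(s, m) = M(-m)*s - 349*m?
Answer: 328839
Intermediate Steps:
d(s, m) = 8 - 24*s + 349*m (d(s, m) = 8 - (24*s - 349*m) = 8 - (-349*m + 24*s) = 8 + (-24*s + 349*m) = 8 - 24*s + 349*m)
(101721 + 46625) + d(405, 545) = (101721 + 46625) + (8 - 24*405 + 349*545) = 148346 + (8 - 9720 + 190205) = 148346 + 180493 = 328839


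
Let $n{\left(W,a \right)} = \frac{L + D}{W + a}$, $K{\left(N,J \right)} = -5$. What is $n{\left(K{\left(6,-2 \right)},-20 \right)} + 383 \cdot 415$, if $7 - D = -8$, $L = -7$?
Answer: $\frac{3973617}{25} \approx 1.5894 \cdot 10^{5}$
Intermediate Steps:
$D = 15$ ($D = 7 - -8 = 7 + 8 = 15$)
$n{\left(W,a \right)} = \frac{8}{W + a}$ ($n{\left(W,a \right)} = \frac{-7 + 15}{W + a} = \frac{8}{W + a}$)
$n{\left(K{\left(6,-2 \right)},-20 \right)} + 383 \cdot 415 = \frac{8}{-5 - 20} + 383 \cdot 415 = \frac{8}{-25} + 158945 = 8 \left(- \frac{1}{25}\right) + 158945 = - \frac{8}{25} + 158945 = \frac{3973617}{25}$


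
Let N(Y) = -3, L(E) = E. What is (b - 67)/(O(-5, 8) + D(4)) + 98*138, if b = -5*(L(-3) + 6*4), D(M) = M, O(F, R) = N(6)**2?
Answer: 175640/13 ≈ 13511.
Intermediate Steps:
O(F, R) = 9 (O(F, R) = (-3)**2 = 9)
b = -105 (b = -5*(-3 + 6*4) = -5*(-3 + 24) = -5*21 = -105)
(b - 67)/(O(-5, 8) + D(4)) + 98*138 = (-105 - 67)/(9 + 4) + 98*138 = -172/13 + 13524 = 175640/13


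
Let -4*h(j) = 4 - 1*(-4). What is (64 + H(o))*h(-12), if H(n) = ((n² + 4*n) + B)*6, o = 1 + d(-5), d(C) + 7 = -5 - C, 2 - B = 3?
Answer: -260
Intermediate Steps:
B = -1 (B = 2 - 1*3 = 2 - 3 = -1)
d(C) = -12 - C (d(C) = -7 + (-5 - C) = -12 - C)
h(j) = -2 (h(j) = -(4 - 1*(-4))/4 = -(4 + 4)/4 = -¼*8 = -2)
o = -6 (o = 1 + (-12 - 1*(-5)) = 1 + (-12 + 5) = 1 - 7 = -6)
H(n) = -6 + 6*n² + 24*n (H(n) = ((n² + 4*n) - 1)*6 = (-1 + n² + 4*n)*6 = -6 + 6*n² + 24*n)
(64 + H(o))*h(-12) = (64 + (-6 + 6*(-6)² + 24*(-6)))*(-2) = (64 + (-6 + 6*36 - 144))*(-2) = (64 + (-6 + 216 - 144))*(-2) = (64 + 66)*(-2) = 130*(-2) = -260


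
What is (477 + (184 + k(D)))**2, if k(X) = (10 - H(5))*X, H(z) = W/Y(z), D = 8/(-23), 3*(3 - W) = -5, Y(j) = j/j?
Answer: 2068521361/4761 ≈ 4.3447e+5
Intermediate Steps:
Y(j) = 1
W = 14/3 (W = 3 - 1/3*(-5) = 3 + 5/3 = 14/3 ≈ 4.6667)
D = -8/23 (D = 8*(-1/23) = -8/23 ≈ -0.34783)
H(z) = 14/3 (H(z) = (14/3)/1 = (14/3)*1 = 14/3)
k(X) = 16*X/3 (k(X) = (10 - 1*14/3)*X = (10 - 14/3)*X = 16*X/3)
(477 + (184 + k(D)))**2 = (477 + (184 + (16/3)*(-8/23)))**2 = (477 + (184 - 128/69))**2 = (477 + 12568/69)**2 = (45481/69)**2 = 2068521361/4761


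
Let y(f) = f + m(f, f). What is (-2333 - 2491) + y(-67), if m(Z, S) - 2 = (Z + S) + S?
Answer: -5090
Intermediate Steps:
m(Z, S) = 2 + Z + 2*S (m(Z, S) = 2 + ((Z + S) + S) = 2 + ((S + Z) + S) = 2 + (Z + 2*S) = 2 + Z + 2*S)
y(f) = 2 + 4*f (y(f) = f + (2 + f + 2*f) = f + (2 + 3*f) = 2 + 4*f)
(-2333 - 2491) + y(-67) = (-2333 - 2491) + (2 + 4*(-67)) = -4824 + (2 - 268) = -4824 - 266 = -5090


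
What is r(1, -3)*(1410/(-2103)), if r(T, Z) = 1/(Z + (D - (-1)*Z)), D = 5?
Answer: 470/701 ≈ 0.67047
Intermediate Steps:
r(T, Z) = 1/(5 + 2*Z) (r(T, Z) = 1/(Z + (5 - (-1)*Z)) = 1/(Z + (5 + Z)) = 1/(5 + 2*Z))
r(1, -3)*(1410/(-2103)) = (1410/(-2103))/(5 + 2*(-3)) = (1410*(-1/2103))/(5 - 6) = -470/701/(-1) = -1*(-470/701) = 470/701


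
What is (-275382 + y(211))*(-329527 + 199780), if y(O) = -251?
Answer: 35762554851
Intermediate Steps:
(-275382 + y(211))*(-329527 + 199780) = (-275382 - 251)*(-329527 + 199780) = -275633*(-129747) = 35762554851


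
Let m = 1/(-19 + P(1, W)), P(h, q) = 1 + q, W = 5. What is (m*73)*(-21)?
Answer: 1533/13 ≈ 117.92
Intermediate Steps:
m = -1/13 (m = 1/(-19 + (1 + 5)) = 1/(-19 + 6) = 1/(-13) = -1/13 ≈ -0.076923)
(m*73)*(-21) = -1/13*73*(-21) = -73/13*(-21) = 1533/13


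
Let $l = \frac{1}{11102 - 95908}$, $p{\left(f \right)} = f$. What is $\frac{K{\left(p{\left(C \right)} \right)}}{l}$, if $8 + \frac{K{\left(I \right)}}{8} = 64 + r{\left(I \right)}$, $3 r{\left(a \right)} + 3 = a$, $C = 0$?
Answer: $-37314640$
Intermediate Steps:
$r{\left(a \right)} = -1 + \frac{a}{3}$
$K{\left(I \right)} = 440 + \frac{8 I}{3}$ ($K{\left(I \right)} = -64 + 8 \left(64 + \left(-1 + \frac{I}{3}\right)\right) = -64 + 8 \left(63 + \frac{I}{3}\right) = -64 + \left(504 + \frac{8 I}{3}\right) = 440 + \frac{8 I}{3}$)
$l = - \frac{1}{84806}$ ($l = \frac{1}{-84806} = - \frac{1}{84806} \approx -1.1792 \cdot 10^{-5}$)
$\frac{K{\left(p{\left(C \right)} \right)}}{l} = \frac{440 + \frac{8}{3} \cdot 0}{- \frac{1}{84806}} = \left(440 + 0\right) \left(-84806\right) = 440 \left(-84806\right) = -37314640$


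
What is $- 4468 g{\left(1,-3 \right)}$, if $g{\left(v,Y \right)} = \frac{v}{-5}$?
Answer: $\frac{4468}{5} \approx 893.6$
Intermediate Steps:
$g{\left(v,Y \right)} = - \frac{v}{5}$ ($g{\left(v,Y \right)} = v \left(- \frac{1}{5}\right) = - \frac{v}{5}$)
$- 4468 g{\left(1,-3 \right)} = - 4468 \left(\left(- \frac{1}{5}\right) 1\right) = \left(-4468\right) \left(- \frac{1}{5}\right) = \frac{4468}{5}$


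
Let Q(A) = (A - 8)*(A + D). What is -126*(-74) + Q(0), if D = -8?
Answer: 9388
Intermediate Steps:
Q(A) = (-8 + A)² (Q(A) = (A - 8)*(A - 8) = (-8 + A)*(-8 + A) = (-8 + A)²)
-126*(-74) + Q(0) = -126*(-74) + (64 + 0² - 16*0) = 9324 + (64 + 0 + 0) = 9324 + 64 = 9388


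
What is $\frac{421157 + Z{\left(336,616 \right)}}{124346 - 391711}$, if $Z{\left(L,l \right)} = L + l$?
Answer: $- \frac{422109}{267365} \approx -1.5788$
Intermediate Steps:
$\frac{421157 + Z{\left(336,616 \right)}}{124346 - 391711} = \frac{421157 + \left(336 + 616\right)}{124346 - 391711} = \frac{421157 + 952}{-267365} = 422109 \left(- \frac{1}{267365}\right) = - \frac{422109}{267365}$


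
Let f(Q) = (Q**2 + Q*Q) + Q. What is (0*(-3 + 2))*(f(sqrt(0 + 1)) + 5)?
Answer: 0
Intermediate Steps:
f(Q) = Q + 2*Q**2 (f(Q) = (Q**2 + Q**2) + Q = 2*Q**2 + Q = Q + 2*Q**2)
(0*(-3 + 2))*(f(sqrt(0 + 1)) + 5) = (0*(-3 + 2))*(sqrt(0 + 1)*(1 + 2*sqrt(0 + 1)) + 5) = (0*(-1))*(sqrt(1)*(1 + 2*sqrt(1)) + 5) = 0*(1*(1 + 2*1) + 5) = 0*(1*(1 + 2) + 5) = 0*(1*3 + 5) = 0*(3 + 5) = 0*8 = 0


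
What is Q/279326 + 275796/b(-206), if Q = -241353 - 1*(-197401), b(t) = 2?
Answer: 19259226398/139663 ≈ 1.3790e+5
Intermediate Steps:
Q = -43952 (Q = -241353 + 197401 = -43952)
Q/279326 + 275796/b(-206) = -43952/279326 + 275796/2 = -43952*1/279326 + 275796*(1/2) = -21976/139663 + 137898 = 19259226398/139663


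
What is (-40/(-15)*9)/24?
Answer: 1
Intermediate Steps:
(-40/(-15)*9)/24 = (-40*(-1/15)*9)*(1/24) = ((8/3)*9)*(1/24) = 24*(1/24) = 1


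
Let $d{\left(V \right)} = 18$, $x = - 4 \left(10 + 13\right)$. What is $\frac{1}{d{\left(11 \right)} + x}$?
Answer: $- \frac{1}{74} \approx -0.013514$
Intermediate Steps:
$x = -92$ ($x = \left(-4\right) 23 = -92$)
$\frac{1}{d{\left(11 \right)} + x} = \frac{1}{18 - 92} = \frac{1}{-74} = - \frac{1}{74}$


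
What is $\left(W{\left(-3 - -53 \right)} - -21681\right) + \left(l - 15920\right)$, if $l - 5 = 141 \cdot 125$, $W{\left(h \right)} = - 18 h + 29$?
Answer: $22520$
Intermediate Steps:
$W{\left(h \right)} = 29 - 18 h$
$l = 17630$ ($l = 5 + 141 \cdot 125 = 5 + 17625 = 17630$)
$\left(W{\left(-3 - -53 \right)} - -21681\right) + \left(l - 15920\right) = \left(\left(29 - 18 \left(-3 - -53\right)\right) - -21681\right) + \left(17630 - 15920\right) = \left(\left(29 - 18 \left(-3 + 53\right)\right) + 21681\right) + \left(17630 - 15920\right) = \left(\left(29 - 900\right) + 21681\right) + 1710 = \left(-871 + 21681\right) + 1710 = 20810 + 1710 = 22520$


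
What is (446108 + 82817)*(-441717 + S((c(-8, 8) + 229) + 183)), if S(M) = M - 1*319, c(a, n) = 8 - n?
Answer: -233585974200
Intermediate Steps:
S(M) = -319 + M (S(M) = M - 319 = -319 + M)
(446108 + 82817)*(-441717 + S((c(-8, 8) + 229) + 183)) = (446108 + 82817)*(-441717 + (-319 + (((8 - 1*8) + 229) + 183))) = 528925*(-441717 + (-319 + (((8 - 8) + 229) + 183))) = 528925*(-441717 + (-319 + ((0 + 229) + 183))) = 528925*(-441717 + (-319 + (229 + 183))) = 528925*(-441717 + (-319 + 412)) = 528925*(-441717 + 93) = 528925*(-441624) = -233585974200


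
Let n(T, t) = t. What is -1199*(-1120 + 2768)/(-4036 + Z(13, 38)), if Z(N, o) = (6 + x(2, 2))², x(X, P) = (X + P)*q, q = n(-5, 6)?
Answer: 123497/196 ≈ 630.09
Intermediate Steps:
q = 6
x(X, P) = 6*P + 6*X (x(X, P) = (X + P)*6 = (P + X)*6 = 6*P + 6*X)
Z(N, o) = 900 (Z(N, o) = (6 + (6*2 + 6*2))² = (6 + (12 + 12))² = (6 + 24)² = 30² = 900)
-1199*(-1120 + 2768)/(-4036 + Z(13, 38)) = -1199*(-1120 + 2768)/(-4036 + 900) = -1199/((-3136/1648)) = -1199/((-3136*1/1648)) = -1199/(-196/103) = -1199*(-103/196) = 123497/196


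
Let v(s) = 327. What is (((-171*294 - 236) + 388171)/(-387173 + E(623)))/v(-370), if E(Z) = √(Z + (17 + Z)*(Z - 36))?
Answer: -130733222353/49018135689702 - 337661*√376303/49018135689702 ≈ -0.0026713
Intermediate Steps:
E(Z) = √(Z + (-36 + Z)*(17 + Z)) (E(Z) = √(Z + (17 + Z)*(-36 + Z)) = √(Z + (-36 + Z)*(17 + Z)))
(((-171*294 - 236) + 388171)/(-387173 + E(623)))/v(-370) = (((-171*294 - 236) + 388171)/(-387173 + √(-612 + 623² - 18*623)))/327 = (((-50274 - 236) + 388171)/(-387173 + √(-612 + 388129 - 11214)))*(1/327) = ((-50510 + 388171)/(-387173 + √376303))*(1/327) = (337661/(-387173 + √376303))*(1/327) = 337661/(327*(-387173 + √376303))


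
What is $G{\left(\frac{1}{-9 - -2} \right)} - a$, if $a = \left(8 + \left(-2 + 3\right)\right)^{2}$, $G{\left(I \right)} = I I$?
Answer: $- \frac{3968}{49} \approx -80.98$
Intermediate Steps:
$G{\left(I \right)} = I^{2}$
$a = 81$ ($a = \left(8 + 1\right)^{2} = 9^{2} = 81$)
$G{\left(\frac{1}{-9 - -2} \right)} - a = \left(\frac{1}{-9 - -2}\right)^{2} - 81 = \left(\frac{1}{-9 + 2}\right)^{2} - 81 = \left(\frac{1}{-7}\right)^{2} - 81 = \left(- \frac{1}{7}\right)^{2} - 81 = \frac{1}{49} - 81 = - \frac{3968}{49}$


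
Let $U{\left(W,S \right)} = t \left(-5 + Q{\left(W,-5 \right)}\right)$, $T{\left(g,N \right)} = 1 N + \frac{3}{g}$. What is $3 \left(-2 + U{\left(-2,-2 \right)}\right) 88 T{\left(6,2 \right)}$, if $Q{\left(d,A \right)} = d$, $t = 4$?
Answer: $-19800$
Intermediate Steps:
$T{\left(g,N \right)} = N + \frac{3}{g}$
$U{\left(W,S \right)} = -20 + 4 W$ ($U{\left(W,S \right)} = 4 \left(-5 + W\right) = -20 + 4 W$)
$3 \left(-2 + U{\left(-2,-2 \right)}\right) 88 T{\left(6,2 \right)} = 3 \left(-2 + \left(-20 + 4 \left(-2\right)\right)\right) 88 \left(2 + \frac{3}{6}\right) = 3 \left(-2 - 28\right) 88 \left(2 + 3 \cdot \frac{1}{6}\right) = 3 \left(-2 - 28\right) 88 \left(2 + \frac{1}{2}\right) = 3 \left(-30\right) 88 \cdot \frac{5}{2} = \left(-90\right) 220 = -19800$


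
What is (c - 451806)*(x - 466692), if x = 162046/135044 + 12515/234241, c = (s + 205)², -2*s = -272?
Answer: 353805228013688500825/2259488686 ≈ 1.5659e+11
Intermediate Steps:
s = 136 (s = -½*(-272) = 136)
c = 116281 (c = (136 + 205)² = 341² = 116281)
x = 2831992339/2259488686 (x = 162046*(1/135044) + 12515*(1/234241) = 81023/67522 + 12515/234241 = 2831992339/2259488686 ≈ 1.2534)
(c - 451806)*(x - 466692) = (116281 - 451806)*(2831992339/2259488686 - 466692) = -335525*(-1054482461854373/2259488686) = 353805228013688500825/2259488686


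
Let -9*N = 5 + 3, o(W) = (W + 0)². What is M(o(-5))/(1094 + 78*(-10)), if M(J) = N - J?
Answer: -233/2826 ≈ -0.082449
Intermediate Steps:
o(W) = W²
N = -8/9 (N = -(5 + 3)/9 = -⅑*8 = -8/9 ≈ -0.88889)
M(J) = -8/9 - J
M(o(-5))/(1094 + 78*(-10)) = (-8/9 - 1*(-5)²)/(1094 + 78*(-10)) = (-8/9 - 1*25)/(1094 - 780) = (-8/9 - 25)/314 = (1/314)*(-233/9) = -233/2826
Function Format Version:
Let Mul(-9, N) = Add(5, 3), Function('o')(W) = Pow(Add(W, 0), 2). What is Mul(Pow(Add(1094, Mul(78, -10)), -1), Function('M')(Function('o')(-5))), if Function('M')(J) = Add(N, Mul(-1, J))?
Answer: Rational(-233, 2826) ≈ -0.082449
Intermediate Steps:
Function('o')(W) = Pow(W, 2)
N = Rational(-8, 9) (N = Mul(Rational(-1, 9), Add(5, 3)) = Mul(Rational(-1, 9), 8) = Rational(-8, 9) ≈ -0.88889)
Function('M')(J) = Add(Rational(-8, 9), Mul(-1, J))
Mul(Pow(Add(1094, Mul(78, -10)), -1), Function('M')(Function('o')(-5))) = Mul(Pow(Add(1094, Mul(78, -10)), -1), Add(Rational(-8, 9), Mul(-1, Pow(-5, 2)))) = Mul(Pow(Add(1094, -780), -1), Add(Rational(-8, 9), Mul(-1, 25))) = Mul(Pow(314, -1), Add(Rational(-8, 9), -25)) = Mul(Rational(1, 314), Rational(-233, 9)) = Rational(-233, 2826)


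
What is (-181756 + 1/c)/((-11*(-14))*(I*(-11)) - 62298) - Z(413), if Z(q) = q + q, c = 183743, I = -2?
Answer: -8907475514673/10824300130 ≈ -822.92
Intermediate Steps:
Z(q) = 2*q
(-181756 + 1/c)/((-11*(-14))*(I*(-11)) - 62298) - Z(413) = (-181756 + 1/183743)/((-11*(-14))*(-2*(-11)) - 62298) - 2*413 = (-181756 + 1/183743)/(154*22 - 62298) - 1*826 = -33396392707/(183743*(3388 - 62298)) - 826 = -33396392707/183743/(-58910) - 826 = -33396392707/183743*(-1/58910) - 826 = 33396392707/10824300130 - 826 = -8907475514673/10824300130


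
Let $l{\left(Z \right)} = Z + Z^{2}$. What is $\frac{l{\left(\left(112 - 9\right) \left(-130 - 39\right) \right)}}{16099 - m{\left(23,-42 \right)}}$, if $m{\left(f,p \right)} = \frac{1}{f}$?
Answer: $\frac{3484341783}{185138} \approx 18820.0$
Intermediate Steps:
$\frac{l{\left(\left(112 - 9\right) \left(-130 - 39\right) \right)}}{16099 - m{\left(23,-42 \right)}} = \frac{\left(112 - 9\right) \left(-130 - 39\right) \left(1 + \left(112 - 9\right) \left(-130 - 39\right)\right)}{16099 - \frac{1}{23}} = \frac{103 \left(-169\right) \left(1 + 103 \left(-169\right)\right)}{16099 - \frac{1}{23}} = \frac{\left(-17407\right) \left(1 - 17407\right)}{16099 - \frac{1}{23}} = \frac{\left(-17407\right) \left(-17406\right)}{\frac{370276}{23}} = 302986242 \cdot \frac{23}{370276} = \frac{3484341783}{185138}$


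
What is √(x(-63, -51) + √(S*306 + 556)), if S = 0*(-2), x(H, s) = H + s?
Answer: √(-114 + 2*√139) ≈ 9.509*I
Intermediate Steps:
S = 0
√(x(-63, -51) + √(S*306 + 556)) = √((-63 - 51) + √(0*306 + 556)) = √(-114 + √(0 + 556)) = √(-114 + √556) = √(-114 + 2*√139)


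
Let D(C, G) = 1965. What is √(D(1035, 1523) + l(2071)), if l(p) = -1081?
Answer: 2*√221 ≈ 29.732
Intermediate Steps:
√(D(1035, 1523) + l(2071)) = √(1965 - 1081) = √884 = 2*√221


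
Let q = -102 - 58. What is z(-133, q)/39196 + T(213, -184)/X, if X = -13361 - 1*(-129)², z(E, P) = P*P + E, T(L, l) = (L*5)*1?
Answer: 361158597/587979196 ≈ 0.61424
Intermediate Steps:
q = -160
T(L, l) = 5*L (T(L, l) = (5*L)*1 = 5*L)
z(E, P) = E + P² (z(E, P) = P² + E = E + P²)
X = -30002 (X = -13361 - 1*16641 = -13361 - 16641 = -30002)
z(-133, q)/39196 + T(213, -184)/X = (-133 + (-160)²)/39196 + (5*213)/(-30002) = (-133 + 25600)*(1/39196) + 1065*(-1/30002) = 25467*(1/39196) - 1065/30002 = 25467/39196 - 1065/30002 = 361158597/587979196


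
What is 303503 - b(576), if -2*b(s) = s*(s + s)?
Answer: 635279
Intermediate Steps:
b(s) = -s**2 (b(s) = -s*(s + s)/2 = -s*2*s/2 = -s**2)
303503 - b(576) = 303503 - (-1)*576**2 = 303503 - (-1)*331776 = 303503 - 1*(-331776) = 303503 + 331776 = 635279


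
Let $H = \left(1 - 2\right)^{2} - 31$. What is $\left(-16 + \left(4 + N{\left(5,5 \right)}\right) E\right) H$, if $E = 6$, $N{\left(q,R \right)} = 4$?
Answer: $-960$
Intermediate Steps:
$H = -30$ ($H = \left(-1\right)^{2} - 31 = 1 - 31 = -30$)
$\left(-16 + \left(4 + N{\left(5,5 \right)}\right) E\right) H = \left(-16 + \left(4 + 4\right) 6\right) \left(-30\right) = \left(-16 + 8 \cdot 6\right) \left(-30\right) = \left(-16 + 48\right) \left(-30\right) = 32 \left(-30\right) = -960$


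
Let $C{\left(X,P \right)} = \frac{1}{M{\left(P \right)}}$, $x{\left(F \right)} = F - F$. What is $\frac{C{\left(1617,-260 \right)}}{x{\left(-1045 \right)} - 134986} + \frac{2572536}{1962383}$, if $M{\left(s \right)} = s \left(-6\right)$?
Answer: $\frac{541719895451377}{413235001355280} \approx 1.3109$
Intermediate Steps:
$M{\left(s \right)} = - 6 s$
$x{\left(F \right)} = 0$
$C{\left(X,P \right)} = - \frac{1}{6 P}$ ($C{\left(X,P \right)} = \frac{1}{\left(-6\right) P} = - \frac{1}{6 P}$)
$\frac{C{\left(1617,-260 \right)}}{x{\left(-1045 \right)} - 134986} + \frac{2572536}{1962383} = \frac{\left(- \frac{1}{6}\right) \frac{1}{-260}}{0 - 134986} + \frac{2572536}{1962383} = \frac{\left(- \frac{1}{6}\right) \left(- \frac{1}{260}\right)}{0 - 134986} + 2572536 \cdot \frac{1}{1962383} = \frac{1}{1560 \left(-134986\right)} + \frac{2572536}{1962383} = \frac{1}{1560} \left(- \frac{1}{134986}\right) + \frac{2572536}{1962383} = - \frac{1}{210578160} + \frac{2572536}{1962383} = \frac{541719895451377}{413235001355280}$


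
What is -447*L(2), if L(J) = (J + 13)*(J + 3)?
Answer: -33525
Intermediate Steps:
L(J) = (3 + J)*(13 + J) (L(J) = (13 + J)*(3 + J) = (3 + J)*(13 + J))
-447*L(2) = -447*(39 + 2² + 16*2) = -447*(39 + 4 + 32) = -447*75 = -33525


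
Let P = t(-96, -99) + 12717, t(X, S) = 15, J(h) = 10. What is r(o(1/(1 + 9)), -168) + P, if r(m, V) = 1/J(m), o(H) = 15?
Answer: 127321/10 ≈ 12732.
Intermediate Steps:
r(m, V) = ⅒ (r(m, V) = 1/10 = ⅒)
P = 12732 (P = 15 + 12717 = 12732)
r(o(1/(1 + 9)), -168) + P = ⅒ + 12732 = 127321/10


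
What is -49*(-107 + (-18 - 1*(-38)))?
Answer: 4263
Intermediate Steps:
-49*(-107 + (-18 - 1*(-38))) = -49*(-107 + (-18 + 38)) = -49*(-107 + 20) = -49*(-87) = 4263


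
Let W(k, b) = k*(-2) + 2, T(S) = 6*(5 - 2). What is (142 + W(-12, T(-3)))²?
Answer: 28224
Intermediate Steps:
T(S) = 18 (T(S) = 6*3 = 18)
W(k, b) = 2 - 2*k (W(k, b) = -2*k + 2 = 2 - 2*k)
(142 + W(-12, T(-3)))² = (142 + (2 - 2*(-12)))² = (142 + (2 + 24))² = (142 + 26)² = 168² = 28224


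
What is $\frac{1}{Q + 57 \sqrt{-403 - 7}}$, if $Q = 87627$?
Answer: $\frac{29209}{2559941073} - \frac{19 i \sqrt{410}}{2559941073} \approx 1.141 \cdot 10^{-5} - 1.5028 \cdot 10^{-7} i$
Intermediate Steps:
$\frac{1}{Q + 57 \sqrt{-403 - 7}} = \frac{1}{87627 + 57 \sqrt{-403 - 7}} = \frac{1}{87627 + 57 \sqrt{-410}} = \frac{1}{87627 + 57 i \sqrt{410}}$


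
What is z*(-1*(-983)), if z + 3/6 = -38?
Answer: -75691/2 ≈ -37846.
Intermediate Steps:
z = -77/2 (z = -½ - 38 = -77/2 ≈ -38.500)
z*(-1*(-983)) = -(-77)*(-983)/2 = -77/2*983 = -75691/2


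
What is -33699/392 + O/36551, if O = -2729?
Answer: -1232801917/14327992 ≈ -86.042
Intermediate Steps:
-33699/392 + O/36551 = -33699/392 - 2729/36551 = -1232801917/14327992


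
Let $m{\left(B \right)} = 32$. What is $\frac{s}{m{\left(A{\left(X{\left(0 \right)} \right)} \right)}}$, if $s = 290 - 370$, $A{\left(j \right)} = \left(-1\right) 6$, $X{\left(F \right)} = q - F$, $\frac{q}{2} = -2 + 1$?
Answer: $- \frac{5}{2} \approx -2.5$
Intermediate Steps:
$q = -2$ ($q = 2 \left(-2 + 1\right) = 2 \left(-1\right) = -2$)
$X{\left(F \right)} = -2 - F$
$A{\left(j \right)} = -6$
$s = -80$ ($s = 290 - 370 = -80$)
$\frac{s}{m{\left(A{\left(X{\left(0 \right)} \right)} \right)}} = - \frac{80}{32} = \left(-80\right) \frac{1}{32} = - \frac{5}{2}$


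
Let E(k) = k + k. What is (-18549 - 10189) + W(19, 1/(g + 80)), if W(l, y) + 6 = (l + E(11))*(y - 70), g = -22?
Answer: -1833571/58 ≈ -31613.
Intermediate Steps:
E(k) = 2*k
W(l, y) = -6 + (-70 + y)*(22 + l) (W(l, y) = -6 + (l + 2*11)*(y - 70) = -6 + (l + 22)*(-70 + y) = -6 + (22 + l)*(-70 + y) = -6 + (-70 + y)*(22 + l))
(-18549 - 10189) + W(19, 1/(g + 80)) = (-18549 - 10189) + (-1546 - 70*19 + 22/(-22 + 80) + 19/(-22 + 80)) = -28738 + (-1546 - 1330 + 22/58 + 19/58) = -28738 + (-1546 - 1330 + 22*(1/58) + 19*(1/58)) = -28738 + (-1546 - 1330 + 11/29 + 19/58) = -28738 - 166767/58 = -1833571/58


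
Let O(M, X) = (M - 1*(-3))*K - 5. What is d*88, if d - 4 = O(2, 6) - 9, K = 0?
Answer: -880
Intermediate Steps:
O(M, X) = -5 (O(M, X) = (M - 1*(-3))*0 - 5 = (M + 3)*0 - 5 = (3 + M)*0 - 5 = 0 - 5 = -5)
d = -10 (d = 4 + (-5 - 9) = 4 - 14 = -10)
d*88 = -10*88 = -880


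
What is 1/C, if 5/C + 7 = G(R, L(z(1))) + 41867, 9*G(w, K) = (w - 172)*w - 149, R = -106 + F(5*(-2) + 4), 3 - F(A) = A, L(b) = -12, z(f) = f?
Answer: 134228/15 ≈ 8948.5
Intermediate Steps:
F(A) = 3 - A
R = -97 (R = -106 + (3 - (5*(-2) + 4)) = -106 + (3 - (-10 + 4)) = -106 + (3 - 1*(-6)) = -106 + (3 + 6) = -106 + 9 = -97)
G(w, K) = -149/9 + w*(-172 + w)/9 (G(w, K) = ((w - 172)*w - 149)/9 = ((-172 + w)*w - 149)/9 = (w*(-172 + w) - 149)/9 = (-149 + w*(-172 + w))/9 = -149/9 + w*(-172 + w)/9)
C = 15/134228 (C = 5/(-7 + ((-149/9 - 172/9*(-97) + (⅑)*(-97)²) + 41867)) = 5/(-7 + ((-149/9 + 16684/9 + (⅑)*9409) + 41867)) = 5/(-7 + ((-149/9 + 16684/9 + 9409/9) + 41867)) = 5/(-7 + (8648/3 + 41867)) = 5/(-7 + 134249/3) = 5/(134228/3) = 5*(3/134228) = 15/134228 ≈ 0.00011175)
1/C = 1/(15/134228) = 134228/15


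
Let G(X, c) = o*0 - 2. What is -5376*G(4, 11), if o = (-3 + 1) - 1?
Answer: 10752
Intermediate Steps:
o = -3 (o = -2 - 1 = -3)
G(X, c) = -2 (G(X, c) = -3*0 - 2 = 0 - 2 = -2)
-5376*G(4, 11) = -5376*(-2) = 10752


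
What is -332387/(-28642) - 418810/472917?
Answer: 145195906859/13545288714 ≈ 10.719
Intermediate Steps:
-332387/(-28642) - 418810/472917 = -332387*(-1/28642) - 418810*1/472917 = 332387/28642 - 418810/472917 = 145195906859/13545288714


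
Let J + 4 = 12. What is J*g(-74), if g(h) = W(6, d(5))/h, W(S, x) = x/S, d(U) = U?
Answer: -10/111 ≈ -0.090090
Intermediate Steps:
J = 8 (J = -4 + 12 = 8)
g(h) = 5/(6*h) (g(h) = (5/6)/h = (5*(⅙))/h = 5/(6*h))
J*g(-74) = 8*((⅚)/(-74)) = 8*((⅚)*(-1/74)) = 8*(-5/444) = -10/111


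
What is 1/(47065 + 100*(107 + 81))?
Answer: 1/65865 ≈ 1.5183e-5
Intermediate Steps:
1/(47065 + 100*(107 + 81)) = 1/(47065 + 100*188) = 1/(47065 + 18800) = 1/65865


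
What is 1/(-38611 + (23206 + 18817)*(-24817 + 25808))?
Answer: 1/41606182 ≈ 2.4035e-8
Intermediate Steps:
1/(-38611 + (23206 + 18817)*(-24817 + 25808)) = 1/(-38611 + 42023*991) = 1/(-38611 + 41644793) = 1/41606182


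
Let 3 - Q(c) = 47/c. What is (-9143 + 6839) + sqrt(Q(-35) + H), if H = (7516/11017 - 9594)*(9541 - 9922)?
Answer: -2304 + sqrt(543446892952369630)/385595 ≈ -392.18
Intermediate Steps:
Q(c) = 3 - 47/c
H = 40267730742/11017 (H = (7516*(1/11017) - 9594)*(-381) = (7516/11017 - 9594)*(-381) = -105689582/11017*(-381) = 40267730742/11017 ≈ 3.6551e+6)
(-9143 + 6839) + sqrt(Q(-35) + H) = (-9143 + 6839) + sqrt((3 - 47/(-35)) + 40267730742/11017) = -2304 + sqrt((3 - 47*(-1/35)) + 40267730742/11017) = -2304 + sqrt((3 + 47/35) + 40267730742/11017) = -2304 + sqrt(152/35 + 40267730742/11017) = -2304 + sqrt(1409372250554/385595) = -2304 + sqrt(543446892952369630)/385595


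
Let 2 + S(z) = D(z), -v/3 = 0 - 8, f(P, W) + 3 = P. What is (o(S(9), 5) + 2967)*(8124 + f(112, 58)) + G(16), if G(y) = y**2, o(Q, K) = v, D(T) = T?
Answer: 24625159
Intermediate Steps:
f(P, W) = -3 + P
v = 24 (v = -3*(0 - 8) = -3*(-8) = 24)
S(z) = -2 + z
o(Q, K) = 24
(o(S(9), 5) + 2967)*(8124 + f(112, 58)) + G(16) = (24 + 2967)*(8124 + (-3 + 112)) + 16**2 = 2991*(8124 + 109) + 256 = 2991*8233 + 256 = 24624903 + 256 = 24625159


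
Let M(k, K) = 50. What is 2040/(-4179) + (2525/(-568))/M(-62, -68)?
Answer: -913173/1582448 ≈ -0.57706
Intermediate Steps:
2040/(-4179) + (2525/(-568))/M(-62, -68) = 2040/(-4179) + (2525/(-568))/50 = 2040*(-1/4179) + (2525*(-1/568))*(1/50) = -680/1393 - 2525/568*1/50 = -680/1393 - 101/1136 = -913173/1582448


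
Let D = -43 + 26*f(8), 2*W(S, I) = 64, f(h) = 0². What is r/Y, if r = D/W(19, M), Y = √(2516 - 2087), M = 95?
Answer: -43*√429/13728 ≈ -0.064877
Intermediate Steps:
f(h) = 0
Y = √429 ≈ 20.712
W(S, I) = 32 (W(S, I) = (½)*64 = 32)
D = -43 (D = -43 + 26*0 = -43 + 0 = -43)
r = -43/32 ≈ -1.3438
r/Y = -43*√429/429/32 = -43*√429/13728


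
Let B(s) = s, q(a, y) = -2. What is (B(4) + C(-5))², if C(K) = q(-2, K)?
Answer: 4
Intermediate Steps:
C(K) = -2
(B(4) + C(-5))² = (4 - 2)² = 2² = 4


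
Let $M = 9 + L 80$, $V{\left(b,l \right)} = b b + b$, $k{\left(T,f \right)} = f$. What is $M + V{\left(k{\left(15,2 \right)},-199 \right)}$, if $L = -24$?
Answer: $-1905$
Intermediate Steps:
$V{\left(b,l \right)} = b + b^{2}$ ($V{\left(b,l \right)} = b^{2} + b = b + b^{2}$)
$M = -1911$ ($M = 9 - 1920 = -1911$)
$M + V{\left(k{\left(15,2 \right)},-199 \right)} = -1911 + 2 \left(1 + 2\right) = -1911 + 2 \cdot 3 = -1911 + 6 = -1905$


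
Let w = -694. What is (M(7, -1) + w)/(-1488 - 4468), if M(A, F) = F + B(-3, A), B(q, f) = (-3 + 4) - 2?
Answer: 174/1489 ≈ 0.11686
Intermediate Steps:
B(q, f) = -1 (B(q, f) = 1 - 2 = -1)
M(A, F) = -1 + F (M(A, F) = F - 1 = -1 + F)
(M(7, -1) + w)/(-1488 - 4468) = ((-1 - 1) - 694)/(-1488 - 4468) = (-2 - 694)/(-5956) = -696*(-1/5956) = 174/1489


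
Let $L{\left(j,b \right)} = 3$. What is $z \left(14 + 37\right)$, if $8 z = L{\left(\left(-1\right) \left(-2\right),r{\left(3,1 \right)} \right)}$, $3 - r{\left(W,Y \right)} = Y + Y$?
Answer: $\frac{153}{8} \approx 19.125$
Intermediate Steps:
$r{\left(W,Y \right)} = 3 - 2 Y$ ($r{\left(W,Y \right)} = 3 - \left(Y + Y\right) = 3 - 2 Y$)
$z = \frac{3}{8}$ ($z = \frac{1}{8} \cdot 3 = \frac{3}{8} \approx 0.375$)
$z \left(14 + 37\right) = \frac{3 \left(14 + 37\right)}{8} = \frac{3}{8} \cdot 51 = \frac{153}{8}$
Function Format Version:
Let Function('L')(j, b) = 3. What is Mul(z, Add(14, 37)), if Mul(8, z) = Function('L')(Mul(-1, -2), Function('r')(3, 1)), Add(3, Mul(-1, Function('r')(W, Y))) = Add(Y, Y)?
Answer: Rational(153, 8) ≈ 19.125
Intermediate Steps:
Function('r')(W, Y) = Add(3, Mul(-2, Y)) (Function('r')(W, Y) = Add(3, Mul(-1, Add(Y, Y))) = Add(3, Mul(-1, Mul(2, Y))) = Add(3, Mul(-2, Y)))
z = Rational(3, 8) (z = Mul(Rational(1, 8), 3) = Rational(3, 8) ≈ 0.37500)
Mul(z, Add(14, 37)) = Mul(Rational(3, 8), Add(14, 37)) = Mul(Rational(3, 8), 51) = Rational(153, 8)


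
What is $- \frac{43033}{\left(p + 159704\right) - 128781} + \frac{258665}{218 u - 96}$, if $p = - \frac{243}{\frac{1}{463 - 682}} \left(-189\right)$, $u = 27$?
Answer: $\frac{129695319796}{2902842555} \approx 44.679$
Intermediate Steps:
$p = -10058013$ ($p = - \frac{243}{\frac{1}{-219}} \left(-189\right) = - \frac{243}{- \frac{1}{219}} \left(-189\right) = \left(-243\right) \left(-219\right) \left(-189\right) = 53217 \left(-189\right) = -10058013$)
$- \frac{43033}{\left(p + 159704\right) - 128781} + \frac{258665}{218 u - 96} = - \frac{43033}{\left(-10058013 + 159704\right) - 128781} + \frac{258665}{218 \cdot 27 - 96} = - \frac{43033}{-9898309 - 128781} + \frac{258665}{5886 - 96} = - \frac{43033}{-10027090} + \frac{258665}{5790} = \left(-43033\right) \left(- \frac{1}{10027090}\right) + 258665 \cdot \frac{1}{5790} = \frac{43033}{10027090} + \frac{51733}{1158} = \frac{129695319796}{2902842555}$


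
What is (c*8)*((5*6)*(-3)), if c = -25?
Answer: 18000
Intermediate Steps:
(c*8)*((5*6)*(-3)) = (-25*8)*((5*6)*(-3)) = -6000*(-3) = -200*(-90) = 18000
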